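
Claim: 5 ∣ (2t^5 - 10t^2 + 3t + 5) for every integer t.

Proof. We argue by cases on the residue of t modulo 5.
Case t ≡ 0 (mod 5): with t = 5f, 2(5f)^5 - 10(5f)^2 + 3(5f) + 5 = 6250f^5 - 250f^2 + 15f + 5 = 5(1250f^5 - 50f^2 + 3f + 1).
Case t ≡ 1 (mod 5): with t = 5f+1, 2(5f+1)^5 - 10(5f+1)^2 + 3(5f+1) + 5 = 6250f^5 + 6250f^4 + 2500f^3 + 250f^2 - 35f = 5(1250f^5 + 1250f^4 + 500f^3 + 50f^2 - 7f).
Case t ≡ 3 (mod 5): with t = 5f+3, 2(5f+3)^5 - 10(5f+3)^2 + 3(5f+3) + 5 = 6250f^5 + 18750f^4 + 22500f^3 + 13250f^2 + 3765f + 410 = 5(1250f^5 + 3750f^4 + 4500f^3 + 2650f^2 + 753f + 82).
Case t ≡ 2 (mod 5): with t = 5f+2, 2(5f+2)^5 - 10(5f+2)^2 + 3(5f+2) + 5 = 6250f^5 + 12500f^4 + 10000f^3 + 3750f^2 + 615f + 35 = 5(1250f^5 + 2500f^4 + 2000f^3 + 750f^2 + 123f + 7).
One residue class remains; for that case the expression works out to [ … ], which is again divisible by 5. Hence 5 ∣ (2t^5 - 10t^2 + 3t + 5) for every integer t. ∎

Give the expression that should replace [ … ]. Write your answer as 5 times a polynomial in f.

The residues treated are {0, 1, 3, 2}, so the missing case is t ≡ 4 (mod 5); write t = 5f+4.
Then 2(5f+4)^5 - 10(5f+4)^2 + 3(5f+4) + 5 = 6250f^5 + 25000f^4 + 40000f^3 + 31750f^2 + 12415f + 1905 = 5(1250f^5 + 5000f^4 + 8000f^3 + 6350f^2 + 2483f + 381).

5(1250f^5 + 5000f^4 + 8000f^3 + 6350f^2 + 2483f + 381)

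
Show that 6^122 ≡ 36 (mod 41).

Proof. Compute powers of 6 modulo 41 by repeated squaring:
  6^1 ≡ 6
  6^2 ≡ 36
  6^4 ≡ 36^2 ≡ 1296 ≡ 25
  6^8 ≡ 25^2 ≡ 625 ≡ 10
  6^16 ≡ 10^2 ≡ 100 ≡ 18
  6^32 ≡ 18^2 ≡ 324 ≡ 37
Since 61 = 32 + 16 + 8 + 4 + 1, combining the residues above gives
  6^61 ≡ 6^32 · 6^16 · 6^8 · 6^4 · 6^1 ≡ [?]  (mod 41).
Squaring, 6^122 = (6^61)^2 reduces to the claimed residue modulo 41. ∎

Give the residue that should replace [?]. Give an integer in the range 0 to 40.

Multiply the listed residues: 37 · 18 · 10 · 25 · 6 = 666 → 6660 → 166500 → 999000.
Reducing modulo 41: 999000 = 24365·41 + 35, so 6^61 ≡ 35.

35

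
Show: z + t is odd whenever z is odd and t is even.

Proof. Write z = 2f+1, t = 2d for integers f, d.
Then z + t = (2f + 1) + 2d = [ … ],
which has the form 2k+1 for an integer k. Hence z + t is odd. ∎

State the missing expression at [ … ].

(2f + 1) + 2d = 2d + 2f + 1
= 2(d + f) + 1.
Since d + f is an integer, the sum is of the form 2k+1 for an integer k.

2(d + f) + 1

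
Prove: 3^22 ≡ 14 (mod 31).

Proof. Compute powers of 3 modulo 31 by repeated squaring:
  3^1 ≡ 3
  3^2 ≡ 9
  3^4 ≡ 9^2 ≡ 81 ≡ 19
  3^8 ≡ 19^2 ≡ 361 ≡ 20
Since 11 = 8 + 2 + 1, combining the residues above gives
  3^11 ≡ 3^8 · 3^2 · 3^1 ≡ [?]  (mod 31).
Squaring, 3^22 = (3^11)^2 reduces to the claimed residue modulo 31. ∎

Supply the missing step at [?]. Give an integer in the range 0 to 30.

Multiply the listed residues: 20 · 9 · 3 = 180 → 540.
Reducing modulo 31: 540 = 17·31 + 13, so 3^11 ≡ 13.

13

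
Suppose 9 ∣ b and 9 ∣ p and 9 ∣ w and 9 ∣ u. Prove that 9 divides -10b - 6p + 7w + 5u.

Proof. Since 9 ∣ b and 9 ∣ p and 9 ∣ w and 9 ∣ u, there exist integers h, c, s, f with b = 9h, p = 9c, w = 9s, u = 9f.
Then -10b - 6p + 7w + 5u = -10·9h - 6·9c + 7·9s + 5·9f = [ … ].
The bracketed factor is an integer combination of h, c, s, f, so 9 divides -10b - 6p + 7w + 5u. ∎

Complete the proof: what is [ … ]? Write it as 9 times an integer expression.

Each term has a factor of 9: -10·9h - 6·9c + 7·9s + 5·9f = 9·(-6c + 5f - 10h + 7s).
Since -6c + 5f - 10h + 7s is an integer, 9 ∣ (-10b - 6p + 7w + 5u).

9(-6c + 5f - 10h + 7s)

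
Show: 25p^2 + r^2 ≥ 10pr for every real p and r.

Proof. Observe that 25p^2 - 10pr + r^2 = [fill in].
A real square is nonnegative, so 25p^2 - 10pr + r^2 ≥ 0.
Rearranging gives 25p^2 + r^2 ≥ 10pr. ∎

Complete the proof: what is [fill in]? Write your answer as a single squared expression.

The leading and trailing coefficients are 5^2 and 1^2, and 10 = 2·5·1, so the trinomial is (5p - r)^2.
Hence 25p^2 - 10pr + r^2 ≥ 0.

(5p - r)^2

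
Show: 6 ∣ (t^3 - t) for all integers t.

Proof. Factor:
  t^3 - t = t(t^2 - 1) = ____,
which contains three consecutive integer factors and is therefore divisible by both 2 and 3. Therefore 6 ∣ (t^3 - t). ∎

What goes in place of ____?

(t - 1)t(t + 1)

t(t^2 - 1) = t(t - 1)(t + 1) = (t - 1)t(t + 1).
These three factors are consecutive integers, so their product is divisible by 6.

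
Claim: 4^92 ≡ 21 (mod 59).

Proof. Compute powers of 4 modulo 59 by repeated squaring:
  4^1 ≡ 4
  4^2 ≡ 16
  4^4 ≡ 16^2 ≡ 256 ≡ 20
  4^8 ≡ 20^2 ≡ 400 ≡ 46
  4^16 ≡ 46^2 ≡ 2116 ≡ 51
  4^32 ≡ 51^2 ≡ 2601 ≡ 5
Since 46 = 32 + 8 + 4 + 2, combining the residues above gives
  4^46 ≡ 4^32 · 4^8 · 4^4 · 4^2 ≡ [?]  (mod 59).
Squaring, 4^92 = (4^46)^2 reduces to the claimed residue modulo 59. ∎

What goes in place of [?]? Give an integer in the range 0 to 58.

Multiply the listed residues: 5 · 46 · 20 · 16 = 230 → 4600 → 73600.
Reducing modulo 59: 73600 = 1247·59 + 27, so 4^46 ≡ 27.

27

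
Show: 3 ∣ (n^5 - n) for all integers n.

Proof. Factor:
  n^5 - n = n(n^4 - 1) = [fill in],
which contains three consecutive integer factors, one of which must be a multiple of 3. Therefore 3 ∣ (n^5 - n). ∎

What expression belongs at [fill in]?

(n - 1)n(n + 1)(n^2 + 1)

n^4 - 1 = (n^2 - 1)(n^2 + 1), and n^2 - 1 = (n-1)(n+1).
So n(n^4 - 1) = (n - 1)n(n + 1)(n^2 + 1).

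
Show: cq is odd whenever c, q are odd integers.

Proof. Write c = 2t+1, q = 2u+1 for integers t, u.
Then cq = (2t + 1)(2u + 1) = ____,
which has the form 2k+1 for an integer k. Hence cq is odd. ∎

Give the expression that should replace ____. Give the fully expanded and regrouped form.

2(2tu + t + u) + 1

Expanding: (2t + 1)(2u + 1) = 4tu + 2t + 2u + 1.
Every term except the constant is even, so this is 2(2tu + t + u) + 1,
and 2tu + t + u ∈ ℤ gives the required form.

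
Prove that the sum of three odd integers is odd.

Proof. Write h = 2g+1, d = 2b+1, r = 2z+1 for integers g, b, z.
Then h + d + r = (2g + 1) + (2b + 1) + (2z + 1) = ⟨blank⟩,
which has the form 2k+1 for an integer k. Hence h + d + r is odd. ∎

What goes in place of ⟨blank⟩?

(2g + 1) + (2b + 1) + (2z + 1) = 2b + 2g + 2z + 3
= 2(b + g + z + 1) + 1.
Since b + g + z + 1 is an integer, the sum is of the form 2k+1 for an integer k.

2(b + g + z + 1) + 1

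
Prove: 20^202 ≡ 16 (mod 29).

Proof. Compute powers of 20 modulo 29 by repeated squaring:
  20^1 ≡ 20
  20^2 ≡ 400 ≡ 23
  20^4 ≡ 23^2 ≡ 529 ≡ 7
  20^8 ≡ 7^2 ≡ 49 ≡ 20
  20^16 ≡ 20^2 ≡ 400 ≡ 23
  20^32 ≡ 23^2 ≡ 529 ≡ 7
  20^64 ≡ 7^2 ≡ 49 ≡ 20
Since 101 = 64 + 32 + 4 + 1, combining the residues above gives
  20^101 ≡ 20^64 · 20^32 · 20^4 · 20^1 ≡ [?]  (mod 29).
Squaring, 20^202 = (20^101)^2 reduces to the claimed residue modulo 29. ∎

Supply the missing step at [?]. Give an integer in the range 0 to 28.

Multiply the listed residues: 20 · 7 · 7 · 20 = 140 → 980 → 19600.
Reducing modulo 29: 19600 = 675·29 + 25, so 20^101 ≡ 25.

25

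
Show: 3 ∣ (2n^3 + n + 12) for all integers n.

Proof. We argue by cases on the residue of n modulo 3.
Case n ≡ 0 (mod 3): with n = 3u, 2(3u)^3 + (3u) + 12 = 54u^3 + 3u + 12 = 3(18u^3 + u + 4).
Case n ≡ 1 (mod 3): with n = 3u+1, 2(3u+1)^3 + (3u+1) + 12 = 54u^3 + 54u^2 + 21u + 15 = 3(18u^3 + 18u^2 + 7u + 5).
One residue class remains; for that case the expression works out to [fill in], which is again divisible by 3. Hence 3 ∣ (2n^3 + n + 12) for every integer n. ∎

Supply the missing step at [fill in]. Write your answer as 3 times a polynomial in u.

The residues treated are {0, 1}, so the missing case is n ≡ 2 (mod 3); write n = 3u+2.
Then 2(3u+2)^3 + (3u+2) + 12 = 54u^3 + 108u^2 + 75u + 30 = 3(18u^3 + 36u^2 + 25u + 10).

3(18u^3 + 36u^2 + 25u + 10)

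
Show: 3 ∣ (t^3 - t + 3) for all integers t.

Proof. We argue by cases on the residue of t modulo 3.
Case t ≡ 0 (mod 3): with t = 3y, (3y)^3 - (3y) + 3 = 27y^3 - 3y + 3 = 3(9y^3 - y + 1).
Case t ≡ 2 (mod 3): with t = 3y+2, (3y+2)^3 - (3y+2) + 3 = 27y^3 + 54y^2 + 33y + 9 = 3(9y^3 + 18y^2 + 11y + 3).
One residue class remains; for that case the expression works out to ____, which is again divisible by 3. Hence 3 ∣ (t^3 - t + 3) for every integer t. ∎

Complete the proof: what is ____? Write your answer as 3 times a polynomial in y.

Only t ≡ 1 (mod 3) is unaccounted for. Put t = 3y+1:
(3y+1)^3 - (3y+1) + 3 expands to 27y^3 + 27y^2 + 6y + 3,
and factoring out 3 leaves 3(9y^3 + 9y^2 + 2y + 1).

3(9y^3 + 9y^2 + 2y + 1)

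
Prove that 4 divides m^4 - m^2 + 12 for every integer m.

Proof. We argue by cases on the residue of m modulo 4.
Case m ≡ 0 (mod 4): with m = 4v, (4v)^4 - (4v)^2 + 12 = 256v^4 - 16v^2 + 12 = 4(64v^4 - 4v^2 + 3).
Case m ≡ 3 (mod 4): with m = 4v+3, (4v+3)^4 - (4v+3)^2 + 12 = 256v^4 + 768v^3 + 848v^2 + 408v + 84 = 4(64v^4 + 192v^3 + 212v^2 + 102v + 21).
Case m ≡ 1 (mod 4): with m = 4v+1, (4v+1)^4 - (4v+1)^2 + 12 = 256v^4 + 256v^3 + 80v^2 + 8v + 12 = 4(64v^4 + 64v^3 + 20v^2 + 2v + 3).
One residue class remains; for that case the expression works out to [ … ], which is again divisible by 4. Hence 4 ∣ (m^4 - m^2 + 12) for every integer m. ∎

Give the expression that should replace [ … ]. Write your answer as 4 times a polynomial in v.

4(64v^4 + 128v^3 + 92v^2 + 28v + 6)

The residues treated are {0, 3, 1}, so the missing case is m ≡ 2 (mod 4); write m = 4v+2.
Then (4v+2)^4 - (4v+2)^2 + 12 = 256v^4 + 512v^3 + 368v^2 + 112v + 24 = 4(64v^4 + 128v^3 + 92v^2 + 28v + 6).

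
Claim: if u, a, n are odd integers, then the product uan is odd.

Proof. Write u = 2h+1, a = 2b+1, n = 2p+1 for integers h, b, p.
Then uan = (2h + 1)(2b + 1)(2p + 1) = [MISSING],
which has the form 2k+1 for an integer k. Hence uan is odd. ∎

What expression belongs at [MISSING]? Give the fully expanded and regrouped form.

(2h + 1)(2b + 1)(2p + 1) = 8bhp + 4bh + 4bp + 2b + 4hp + 2h + 2p + 1
= 2(4bhp + 2bh + 2bp + b + 2hp + h + p) + 1.
Since 4bhp + 2bh + 2bp + b + 2hp + h + p is an integer, the product is of the form 2k+1 for an integer k.

2(4bhp + 2bh + 2bp + b + 2hp + h + p) + 1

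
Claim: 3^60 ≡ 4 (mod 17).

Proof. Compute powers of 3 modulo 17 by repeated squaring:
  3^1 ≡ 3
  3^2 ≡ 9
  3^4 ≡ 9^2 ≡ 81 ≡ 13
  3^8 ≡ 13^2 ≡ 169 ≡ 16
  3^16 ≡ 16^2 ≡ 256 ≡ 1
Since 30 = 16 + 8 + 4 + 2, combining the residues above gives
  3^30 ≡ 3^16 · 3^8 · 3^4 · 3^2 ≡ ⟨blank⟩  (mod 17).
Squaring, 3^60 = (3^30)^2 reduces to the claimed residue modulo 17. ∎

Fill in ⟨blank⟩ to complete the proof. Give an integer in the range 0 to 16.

Multiply the listed residues: 1 · 16 · 13 · 9 = 16 → 208 → 1872.
Reducing modulo 17: 1872 = 110·17 + 2, so 3^30 ≡ 2.

2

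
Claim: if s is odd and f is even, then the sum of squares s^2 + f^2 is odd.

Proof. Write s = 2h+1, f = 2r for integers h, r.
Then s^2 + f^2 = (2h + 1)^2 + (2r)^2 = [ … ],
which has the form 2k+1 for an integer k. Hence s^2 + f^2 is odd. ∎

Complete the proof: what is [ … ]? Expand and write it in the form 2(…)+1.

(2h + 1)^2 + (2r)^2 = 4h^2 + 4h + 4r^2 + 1
= 2(2h^2 + 2h + 2r^2) + 1.
Since 2h^2 + 2h + 2r^2 is an integer, the sum of squares is of the form 2k+1 for an integer k.

2(2h^2 + 2h + 2r^2) + 1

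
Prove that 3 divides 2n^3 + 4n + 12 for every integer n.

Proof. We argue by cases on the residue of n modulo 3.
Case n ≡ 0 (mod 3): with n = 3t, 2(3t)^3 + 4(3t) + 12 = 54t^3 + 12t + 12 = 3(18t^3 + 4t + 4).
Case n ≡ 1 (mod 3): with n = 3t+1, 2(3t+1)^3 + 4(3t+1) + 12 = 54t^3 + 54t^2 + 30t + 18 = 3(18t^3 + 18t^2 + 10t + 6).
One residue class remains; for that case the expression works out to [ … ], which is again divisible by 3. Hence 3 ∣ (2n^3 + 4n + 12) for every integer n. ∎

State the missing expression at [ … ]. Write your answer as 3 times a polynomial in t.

Only n ≡ 2 (mod 3) is unaccounted for. Put n = 3t+2:
2(3t+2)^3 + 4(3t+2) + 12 expands to 54t^3 + 108t^2 + 84t + 36,
and factoring out 3 leaves 3(18t^3 + 36t^2 + 28t + 12).

3(18t^3 + 36t^2 + 28t + 12)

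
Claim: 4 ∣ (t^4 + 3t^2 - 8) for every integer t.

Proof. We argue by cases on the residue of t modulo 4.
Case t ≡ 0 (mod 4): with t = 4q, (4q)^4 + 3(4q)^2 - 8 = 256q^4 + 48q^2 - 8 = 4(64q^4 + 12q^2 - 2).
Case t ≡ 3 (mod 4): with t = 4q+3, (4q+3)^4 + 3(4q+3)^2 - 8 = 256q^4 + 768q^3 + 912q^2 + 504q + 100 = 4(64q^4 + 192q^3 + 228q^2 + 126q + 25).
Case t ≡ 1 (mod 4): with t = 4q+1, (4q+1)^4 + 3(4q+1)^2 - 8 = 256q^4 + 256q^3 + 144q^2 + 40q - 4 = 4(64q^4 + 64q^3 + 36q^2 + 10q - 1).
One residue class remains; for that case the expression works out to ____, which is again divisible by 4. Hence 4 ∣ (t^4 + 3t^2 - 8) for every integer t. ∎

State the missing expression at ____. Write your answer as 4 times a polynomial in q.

4(64q^4 + 128q^3 + 108q^2 + 44q + 5)

The residues treated are {0, 3, 1}, so the missing case is t ≡ 2 (mod 4); write t = 4q+2.
Then (4q+2)^4 + 3(4q+2)^2 - 8 = 256q^4 + 512q^3 + 432q^2 + 176q + 20 = 4(64q^4 + 128q^3 + 108q^2 + 44q + 5).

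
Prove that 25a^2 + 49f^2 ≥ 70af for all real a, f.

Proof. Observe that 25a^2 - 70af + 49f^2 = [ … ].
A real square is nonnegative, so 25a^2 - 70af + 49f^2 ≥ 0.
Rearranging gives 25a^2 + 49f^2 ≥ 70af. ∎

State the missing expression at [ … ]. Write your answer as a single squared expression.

(5a - 7f)^2

25a^2 - 70af + 49f^2 is a perfect-square trinomial: the outer terms are (5a)^2 and (7f)^2, and the cross term is -2·5a·7f.
So 25a^2 - 70af + 49f^2 = (5a - 7f)^2 ≥ 0.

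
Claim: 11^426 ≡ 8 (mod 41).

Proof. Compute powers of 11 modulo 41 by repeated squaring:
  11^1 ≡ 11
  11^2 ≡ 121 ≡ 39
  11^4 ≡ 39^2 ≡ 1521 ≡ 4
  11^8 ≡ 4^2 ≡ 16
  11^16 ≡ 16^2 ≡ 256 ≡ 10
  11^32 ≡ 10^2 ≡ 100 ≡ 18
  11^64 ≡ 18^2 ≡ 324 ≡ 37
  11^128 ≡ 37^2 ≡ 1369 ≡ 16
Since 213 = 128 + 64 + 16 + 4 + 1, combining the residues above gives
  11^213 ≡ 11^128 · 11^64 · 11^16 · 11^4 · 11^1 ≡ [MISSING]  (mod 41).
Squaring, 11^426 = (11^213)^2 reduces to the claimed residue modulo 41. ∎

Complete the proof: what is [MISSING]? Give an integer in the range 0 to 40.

11^128 · 11^64 · 11^16 · 11^4 · 11^1 ≡ 16 · 37 · 10 · 4 · 11 = 260480.
260480 mod 41 = 7, so 11^213 ≡ 7 (mod 41).

7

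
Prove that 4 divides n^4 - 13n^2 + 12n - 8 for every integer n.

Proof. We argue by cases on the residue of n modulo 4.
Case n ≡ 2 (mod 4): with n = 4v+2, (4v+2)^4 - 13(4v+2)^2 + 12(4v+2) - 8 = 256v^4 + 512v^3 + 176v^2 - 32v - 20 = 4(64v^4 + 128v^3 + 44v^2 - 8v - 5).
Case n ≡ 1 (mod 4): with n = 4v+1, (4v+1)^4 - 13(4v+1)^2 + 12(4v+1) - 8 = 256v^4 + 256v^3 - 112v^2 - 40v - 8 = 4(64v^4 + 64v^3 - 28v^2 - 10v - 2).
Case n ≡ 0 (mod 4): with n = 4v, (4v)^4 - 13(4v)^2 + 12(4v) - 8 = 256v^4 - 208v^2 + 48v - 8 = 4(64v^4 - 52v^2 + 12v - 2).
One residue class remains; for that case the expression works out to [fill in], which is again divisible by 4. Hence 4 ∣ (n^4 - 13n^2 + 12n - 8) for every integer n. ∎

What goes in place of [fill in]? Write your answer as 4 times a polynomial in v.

4(64v^4 + 192v^3 + 164v^2 + 42v - 2)

Only n ≡ 3 (mod 4) is unaccounted for. Put n = 4v+3:
(4v+3)^4 - 13(4v+3)^2 + 12(4v+3) - 8 expands to 256v^4 + 768v^3 + 656v^2 + 168v - 8,
and factoring out 4 leaves 4(64v^4 + 192v^3 + 164v^2 + 42v - 2).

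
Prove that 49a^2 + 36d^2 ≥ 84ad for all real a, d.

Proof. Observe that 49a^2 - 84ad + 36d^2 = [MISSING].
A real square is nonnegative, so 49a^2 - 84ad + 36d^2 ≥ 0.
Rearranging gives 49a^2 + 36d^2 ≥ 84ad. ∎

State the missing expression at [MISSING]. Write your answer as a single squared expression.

(7a - 6d)^2

The leading and trailing coefficients are 7^2 and 6^2, and 84 = 2·7·6, so the trinomial is (7a - 6d)^2.
Hence 49a^2 - 84ad + 36d^2 ≥ 0.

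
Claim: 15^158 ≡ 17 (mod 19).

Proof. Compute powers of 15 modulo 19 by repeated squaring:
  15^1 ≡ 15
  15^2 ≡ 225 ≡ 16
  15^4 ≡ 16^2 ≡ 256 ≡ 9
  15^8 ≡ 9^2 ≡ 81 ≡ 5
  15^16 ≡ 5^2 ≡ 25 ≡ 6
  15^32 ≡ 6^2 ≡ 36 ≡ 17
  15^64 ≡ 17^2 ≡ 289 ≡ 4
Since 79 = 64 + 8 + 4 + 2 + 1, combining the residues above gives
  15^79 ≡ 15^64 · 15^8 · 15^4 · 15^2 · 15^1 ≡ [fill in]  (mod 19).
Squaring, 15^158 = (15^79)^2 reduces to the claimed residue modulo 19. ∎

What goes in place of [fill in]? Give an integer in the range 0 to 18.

Multiply the listed residues: 4 · 5 · 9 · 16 · 15 = 20 → 180 → 2880 → 43200.
Reducing modulo 19: 43200 = 2273·19 + 13, so 15^79 ≡ 13.

13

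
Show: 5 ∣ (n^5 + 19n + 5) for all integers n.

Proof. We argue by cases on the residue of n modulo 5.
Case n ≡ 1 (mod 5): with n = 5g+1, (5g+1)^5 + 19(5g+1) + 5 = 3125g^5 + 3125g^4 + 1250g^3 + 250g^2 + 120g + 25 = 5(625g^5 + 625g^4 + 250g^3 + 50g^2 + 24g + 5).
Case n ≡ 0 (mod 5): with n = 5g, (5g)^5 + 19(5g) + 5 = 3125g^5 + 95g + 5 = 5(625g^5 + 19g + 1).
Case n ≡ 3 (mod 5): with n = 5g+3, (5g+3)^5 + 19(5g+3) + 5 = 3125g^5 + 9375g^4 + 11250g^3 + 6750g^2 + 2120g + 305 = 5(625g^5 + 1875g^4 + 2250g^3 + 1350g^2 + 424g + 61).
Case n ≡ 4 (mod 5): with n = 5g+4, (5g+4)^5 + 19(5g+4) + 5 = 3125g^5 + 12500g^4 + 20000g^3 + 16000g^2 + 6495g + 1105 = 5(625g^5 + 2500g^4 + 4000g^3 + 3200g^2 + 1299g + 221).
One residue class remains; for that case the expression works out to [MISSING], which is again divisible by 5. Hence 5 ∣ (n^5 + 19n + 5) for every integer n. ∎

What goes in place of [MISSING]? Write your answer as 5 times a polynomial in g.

Only n ≡ 2 (mod 5) is unaccounted for. Put n = 5g+2:
(5g+2)^5 + 19(5g+2) + 5 expands to 3125g^5 + 6250g^4 + 5000g^3 + 2000g^2 + 495g + 75,
and factoring out 5 leaves 5(625g^5 + 1250g^4 + 1000g^3 + 400g^2 + 99g + 15).

5(625g^5 + 1250g^4 + 1000g^3 + 400g^2 + 99g + 15)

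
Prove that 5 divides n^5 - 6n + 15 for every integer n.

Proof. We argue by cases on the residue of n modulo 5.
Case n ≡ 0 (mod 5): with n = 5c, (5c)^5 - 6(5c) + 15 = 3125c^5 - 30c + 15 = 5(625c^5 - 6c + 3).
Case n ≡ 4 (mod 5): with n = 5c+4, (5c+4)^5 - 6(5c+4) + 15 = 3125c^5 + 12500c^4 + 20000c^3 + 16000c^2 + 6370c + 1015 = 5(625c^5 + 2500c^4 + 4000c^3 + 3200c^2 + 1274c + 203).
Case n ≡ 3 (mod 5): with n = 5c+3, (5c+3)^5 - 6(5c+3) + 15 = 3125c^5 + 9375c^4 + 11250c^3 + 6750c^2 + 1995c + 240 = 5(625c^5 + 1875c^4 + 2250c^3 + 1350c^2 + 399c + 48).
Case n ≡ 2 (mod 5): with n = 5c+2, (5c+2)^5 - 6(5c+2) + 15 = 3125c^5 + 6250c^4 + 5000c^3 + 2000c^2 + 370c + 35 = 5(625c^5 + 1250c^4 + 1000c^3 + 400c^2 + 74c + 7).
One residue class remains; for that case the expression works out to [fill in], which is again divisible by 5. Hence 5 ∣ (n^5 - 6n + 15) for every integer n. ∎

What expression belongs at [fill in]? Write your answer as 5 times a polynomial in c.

Only n ≡ 1 (mod 5) is unaccounted for. Put n = 5c+1:
(5c+1)^5 - 6(5c+1) + 15 expands to 3125c^5 + 3125c^4 + 1250c^3 + 250c^2 - 5c + 10,
and factoring out 5 leaves 5(625c^5 + 625c^4 + 250c^3 + 50c^2 - c + 2).

5(625c^5 + 625c^4 + 250c^3 + 50c^2 - c + 2)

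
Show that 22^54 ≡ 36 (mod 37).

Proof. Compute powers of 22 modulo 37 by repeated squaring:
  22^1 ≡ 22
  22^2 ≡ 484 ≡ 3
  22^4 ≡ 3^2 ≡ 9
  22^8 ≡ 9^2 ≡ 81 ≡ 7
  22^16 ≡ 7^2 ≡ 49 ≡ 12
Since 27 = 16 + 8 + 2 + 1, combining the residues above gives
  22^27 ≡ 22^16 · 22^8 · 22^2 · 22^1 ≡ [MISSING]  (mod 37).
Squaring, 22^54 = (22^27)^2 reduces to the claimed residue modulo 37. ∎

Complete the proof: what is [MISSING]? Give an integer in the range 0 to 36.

31

Multiply the listed residues: 12 · 7 · 3 · 22 = 84 → 252 → 5544.
Reducing modulo 37: 5544 = 149·37 + 31, so 22^27 ≡ 31.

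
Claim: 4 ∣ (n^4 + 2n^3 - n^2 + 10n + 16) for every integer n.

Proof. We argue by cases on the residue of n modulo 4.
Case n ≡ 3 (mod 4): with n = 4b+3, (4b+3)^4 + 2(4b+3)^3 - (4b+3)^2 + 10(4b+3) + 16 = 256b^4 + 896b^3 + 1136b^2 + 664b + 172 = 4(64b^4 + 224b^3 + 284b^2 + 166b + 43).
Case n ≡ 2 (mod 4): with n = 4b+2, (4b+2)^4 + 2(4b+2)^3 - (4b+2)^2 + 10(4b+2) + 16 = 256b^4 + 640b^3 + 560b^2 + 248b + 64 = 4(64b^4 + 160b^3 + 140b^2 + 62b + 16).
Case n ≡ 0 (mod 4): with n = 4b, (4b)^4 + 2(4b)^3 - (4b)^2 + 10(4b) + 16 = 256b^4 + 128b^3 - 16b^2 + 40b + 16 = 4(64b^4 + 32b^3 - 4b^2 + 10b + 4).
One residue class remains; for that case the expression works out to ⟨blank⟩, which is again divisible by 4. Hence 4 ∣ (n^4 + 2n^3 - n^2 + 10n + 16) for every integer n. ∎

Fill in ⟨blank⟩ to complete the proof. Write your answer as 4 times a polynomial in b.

4(64b^4 + 96b^3 + 44b^2 + 18b + 7)

The residues treated are {3, 2, 0}, so the missing case is n ≡ 1 (mod 4); write n = 4b+1.
Then (4b+1)^4 + 2(4b+1)^3 - (4b+1)^2 + 10(4b+1) + 16 = 256b^4 + 384b^3 + 176b^2 + 72b + 28 = 4(64b^4 + 96b^3 + 44b^2 + 18b + 7).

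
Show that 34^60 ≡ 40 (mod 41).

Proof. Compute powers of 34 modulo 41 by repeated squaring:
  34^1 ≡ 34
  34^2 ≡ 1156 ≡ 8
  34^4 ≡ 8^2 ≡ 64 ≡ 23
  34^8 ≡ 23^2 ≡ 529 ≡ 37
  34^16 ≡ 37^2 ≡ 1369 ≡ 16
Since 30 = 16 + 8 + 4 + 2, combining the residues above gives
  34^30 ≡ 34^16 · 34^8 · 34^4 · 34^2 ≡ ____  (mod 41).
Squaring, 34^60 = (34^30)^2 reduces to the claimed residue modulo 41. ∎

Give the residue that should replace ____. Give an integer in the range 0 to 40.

32

34^16 · 34^8 · 34^4 · 34^2 ≡ 16 · 37 · 23 · 8 = 108928.
108928 mod 41 = 32, so 34^30 ≡ 32 (mod 41).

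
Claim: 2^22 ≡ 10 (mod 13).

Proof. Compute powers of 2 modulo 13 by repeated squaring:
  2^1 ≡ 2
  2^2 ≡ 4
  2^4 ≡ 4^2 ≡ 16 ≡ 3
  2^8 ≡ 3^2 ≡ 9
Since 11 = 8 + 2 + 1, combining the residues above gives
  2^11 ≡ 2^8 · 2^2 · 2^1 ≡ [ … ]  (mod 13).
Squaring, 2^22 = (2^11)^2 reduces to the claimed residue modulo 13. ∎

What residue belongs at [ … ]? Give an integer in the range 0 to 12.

7

Multiply the listed residues: 9 · 4 · 2 = 36 → 72.
Reducing modulo 13: 72 = 5·13 + 7, so 2^11 ≡ 7.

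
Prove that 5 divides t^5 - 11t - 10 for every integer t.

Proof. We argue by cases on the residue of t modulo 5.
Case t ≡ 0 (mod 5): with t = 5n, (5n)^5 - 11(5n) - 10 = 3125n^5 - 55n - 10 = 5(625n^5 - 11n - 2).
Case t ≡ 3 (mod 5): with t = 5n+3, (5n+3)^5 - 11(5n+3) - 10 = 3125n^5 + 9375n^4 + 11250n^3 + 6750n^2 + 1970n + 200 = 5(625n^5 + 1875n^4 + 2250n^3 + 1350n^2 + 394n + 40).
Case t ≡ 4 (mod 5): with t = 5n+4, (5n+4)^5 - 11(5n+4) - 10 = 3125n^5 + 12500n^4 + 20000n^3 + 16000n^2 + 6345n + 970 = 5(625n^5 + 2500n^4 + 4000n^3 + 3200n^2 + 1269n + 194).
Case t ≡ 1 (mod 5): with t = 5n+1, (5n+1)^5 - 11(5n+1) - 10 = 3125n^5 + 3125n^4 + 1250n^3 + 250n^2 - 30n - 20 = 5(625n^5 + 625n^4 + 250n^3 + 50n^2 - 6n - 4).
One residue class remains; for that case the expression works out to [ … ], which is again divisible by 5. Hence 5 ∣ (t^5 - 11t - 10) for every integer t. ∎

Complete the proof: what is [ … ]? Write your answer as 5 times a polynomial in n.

5(625n^5 + 1250n^4 + 1000n^3 + 400n^2 + 69n)

Only t ≡ 2 (mod 5) is unaccounted for. Put t = 5n+2:
(5n+2)^5 - 11(5n+2) - 10 expands to 3125n^5 + 6250n^4 + 5000n^3 + 2000n^2 + 345n,
and factoring out 5 leaves 5(625n^5 + 1250n^4 + 1000n^3 + 400n^2 + 69n).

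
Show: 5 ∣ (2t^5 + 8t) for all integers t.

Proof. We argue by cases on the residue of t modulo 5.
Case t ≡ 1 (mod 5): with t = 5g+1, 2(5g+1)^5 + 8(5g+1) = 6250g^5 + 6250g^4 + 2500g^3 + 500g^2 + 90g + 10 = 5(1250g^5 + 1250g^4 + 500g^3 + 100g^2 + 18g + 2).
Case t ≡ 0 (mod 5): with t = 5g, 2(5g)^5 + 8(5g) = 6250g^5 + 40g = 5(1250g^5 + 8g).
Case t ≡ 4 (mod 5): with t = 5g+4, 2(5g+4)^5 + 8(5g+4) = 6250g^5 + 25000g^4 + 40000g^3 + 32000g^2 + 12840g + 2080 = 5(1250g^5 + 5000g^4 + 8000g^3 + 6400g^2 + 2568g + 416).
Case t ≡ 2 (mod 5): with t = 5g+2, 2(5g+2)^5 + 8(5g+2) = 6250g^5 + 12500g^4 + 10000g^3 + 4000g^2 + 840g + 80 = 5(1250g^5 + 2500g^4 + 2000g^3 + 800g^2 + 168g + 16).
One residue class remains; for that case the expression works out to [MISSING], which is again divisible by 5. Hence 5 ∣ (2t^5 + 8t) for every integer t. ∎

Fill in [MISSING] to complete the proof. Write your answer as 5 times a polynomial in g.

5(1250g^5 + 3750g^4 + 4500g^3 + 2700g^2 + 818g + 102)

The residues treated are {1, 0, 4, 2}, so the missing case is t ≡ 3 (mod 5); write t = 5g+3.
Then 2(5g+3)^5 + 8(5g+3) = 6250g^5 + 18750g^4 + 22500g^3 + 13500g^2 + 4090g + 510 = 5(1250g^5 + 3750g^4 + 4500g^3 + 2700g^2 + 818g + 102).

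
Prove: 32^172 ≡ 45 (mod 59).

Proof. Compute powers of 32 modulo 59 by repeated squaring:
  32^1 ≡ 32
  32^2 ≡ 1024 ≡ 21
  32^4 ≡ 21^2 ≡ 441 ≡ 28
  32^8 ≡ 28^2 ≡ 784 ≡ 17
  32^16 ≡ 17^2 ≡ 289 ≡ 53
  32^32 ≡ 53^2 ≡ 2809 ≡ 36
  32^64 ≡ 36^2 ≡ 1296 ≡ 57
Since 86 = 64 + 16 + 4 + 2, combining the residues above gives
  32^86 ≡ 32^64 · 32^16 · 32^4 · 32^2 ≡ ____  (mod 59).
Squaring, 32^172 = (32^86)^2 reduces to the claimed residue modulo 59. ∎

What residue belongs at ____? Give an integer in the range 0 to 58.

32^64 · 32^16 · 32^4 · 32^2 ≡ 57 · 53 · 28 · 21 = 1776348.
1776348 mod 59 = 35, so 32^86 ≡ 35 (mod 59).

35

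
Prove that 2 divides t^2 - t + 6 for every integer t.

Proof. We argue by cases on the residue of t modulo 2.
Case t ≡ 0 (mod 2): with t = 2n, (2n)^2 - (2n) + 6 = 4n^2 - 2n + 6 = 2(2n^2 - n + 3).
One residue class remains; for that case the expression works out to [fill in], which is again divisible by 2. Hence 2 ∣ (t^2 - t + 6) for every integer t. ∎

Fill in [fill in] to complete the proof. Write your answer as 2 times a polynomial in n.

2(2n^2 + n + 3)

The residues treated are {0}, so the missing case is t ≡ 1 (mod 2); write t = 2n+1.
Then (2n+1)^2 - (2n+1) + 6 = 4n^2 + 2n + 6 = 2(2n^2 + n + 3).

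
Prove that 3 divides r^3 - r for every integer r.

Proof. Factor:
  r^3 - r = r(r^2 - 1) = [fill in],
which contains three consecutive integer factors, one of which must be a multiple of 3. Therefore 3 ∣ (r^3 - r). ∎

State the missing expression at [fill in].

(r - 1)r(r + 1)

r(r^2 - 1) = r(r - 1)(r + 1) = (r - 1)r(r + 1).
These three factors are consecutive integers, so their product is divisible by 3.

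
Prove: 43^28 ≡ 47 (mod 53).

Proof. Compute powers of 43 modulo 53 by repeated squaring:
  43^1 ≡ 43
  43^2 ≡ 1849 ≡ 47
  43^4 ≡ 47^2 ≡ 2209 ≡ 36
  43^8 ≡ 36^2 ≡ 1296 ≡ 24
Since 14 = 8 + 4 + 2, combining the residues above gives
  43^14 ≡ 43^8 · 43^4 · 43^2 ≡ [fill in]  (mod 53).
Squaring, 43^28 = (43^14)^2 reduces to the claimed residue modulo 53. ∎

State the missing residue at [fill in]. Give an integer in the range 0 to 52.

Multiply the listed residues: 24 · 36 · 47 = 864 → 40608.
Reducing modulo 53: 40608 = 766·53 + 10, so 43^14 ≡ 10.

10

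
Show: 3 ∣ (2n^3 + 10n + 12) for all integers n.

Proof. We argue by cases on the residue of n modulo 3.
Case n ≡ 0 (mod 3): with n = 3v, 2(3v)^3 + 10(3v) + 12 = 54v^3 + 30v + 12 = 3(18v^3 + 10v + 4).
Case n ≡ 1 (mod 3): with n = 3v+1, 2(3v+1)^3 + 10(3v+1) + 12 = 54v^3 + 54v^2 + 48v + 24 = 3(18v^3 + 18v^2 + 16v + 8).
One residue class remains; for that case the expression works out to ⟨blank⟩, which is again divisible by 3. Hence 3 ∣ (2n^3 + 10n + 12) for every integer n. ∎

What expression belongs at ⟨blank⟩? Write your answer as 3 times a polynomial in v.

Only n ≡ 2 (mod 3) is unaccounted for. Put n = 3v+2:
2(3v+2)^3 + 10(3v+2) + 12 expands to 54v^3 + 108v^2 + 102v + 48,
and factoring out 3 leaves 3(18v^3 + 36v^2 + 34v + 16).

3(18v^3 + 36v^2 + 34v + 16)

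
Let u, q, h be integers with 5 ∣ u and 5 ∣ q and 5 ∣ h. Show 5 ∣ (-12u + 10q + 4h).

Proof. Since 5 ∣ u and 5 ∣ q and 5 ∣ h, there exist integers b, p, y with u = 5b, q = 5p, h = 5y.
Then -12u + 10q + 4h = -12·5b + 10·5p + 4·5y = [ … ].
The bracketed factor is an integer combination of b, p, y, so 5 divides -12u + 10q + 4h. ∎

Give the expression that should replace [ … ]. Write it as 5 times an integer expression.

Pull the common 5 out of every term: -12·5b + 10·5p + 4·5y = 5(-12b + 10p + 4y).
-12b + 10p + 4y is an integer, which exhibits the divisibility.

5(-12b + 10p + 4y)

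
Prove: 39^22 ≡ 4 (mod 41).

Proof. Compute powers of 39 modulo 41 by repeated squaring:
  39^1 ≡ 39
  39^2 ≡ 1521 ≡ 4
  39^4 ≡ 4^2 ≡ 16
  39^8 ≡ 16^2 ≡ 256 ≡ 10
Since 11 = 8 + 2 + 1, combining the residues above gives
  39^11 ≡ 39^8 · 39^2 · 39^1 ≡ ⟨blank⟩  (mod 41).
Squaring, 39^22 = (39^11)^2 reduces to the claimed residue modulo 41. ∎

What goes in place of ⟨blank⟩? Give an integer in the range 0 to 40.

Multiply the listed residues: 10 · 4 · 39 = 40 → 1560.
Reducing modulo 41: 1560 = 38·41 + 2, so 39^11 ≡ 2.

2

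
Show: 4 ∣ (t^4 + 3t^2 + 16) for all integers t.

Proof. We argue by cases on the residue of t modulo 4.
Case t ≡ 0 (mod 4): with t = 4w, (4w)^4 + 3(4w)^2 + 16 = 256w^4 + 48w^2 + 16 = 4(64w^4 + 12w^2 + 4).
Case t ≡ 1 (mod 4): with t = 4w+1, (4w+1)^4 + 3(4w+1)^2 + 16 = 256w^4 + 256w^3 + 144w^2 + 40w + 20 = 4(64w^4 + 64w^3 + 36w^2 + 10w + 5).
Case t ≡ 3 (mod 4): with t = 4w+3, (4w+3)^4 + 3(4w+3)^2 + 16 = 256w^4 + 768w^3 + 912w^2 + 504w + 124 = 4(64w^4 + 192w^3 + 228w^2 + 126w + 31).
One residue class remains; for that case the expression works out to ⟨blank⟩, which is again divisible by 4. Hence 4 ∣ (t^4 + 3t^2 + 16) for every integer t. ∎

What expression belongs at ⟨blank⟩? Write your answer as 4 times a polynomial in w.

4(64w^4 + 128w^3 + 108w^2 + 44w + 11)

The residues treated are {0, 1, 3}, so the missing case is t ≡ 2 (mod 4); write t = 4w+2.
Then (4w+2)^4 + 3(4w+2)^2 + 16 = 256w^4 + 512w^3 + 432w^2 + 176w + 44 = 4(64w^4 + 128w^3 + 108w^2 + 44w + 11).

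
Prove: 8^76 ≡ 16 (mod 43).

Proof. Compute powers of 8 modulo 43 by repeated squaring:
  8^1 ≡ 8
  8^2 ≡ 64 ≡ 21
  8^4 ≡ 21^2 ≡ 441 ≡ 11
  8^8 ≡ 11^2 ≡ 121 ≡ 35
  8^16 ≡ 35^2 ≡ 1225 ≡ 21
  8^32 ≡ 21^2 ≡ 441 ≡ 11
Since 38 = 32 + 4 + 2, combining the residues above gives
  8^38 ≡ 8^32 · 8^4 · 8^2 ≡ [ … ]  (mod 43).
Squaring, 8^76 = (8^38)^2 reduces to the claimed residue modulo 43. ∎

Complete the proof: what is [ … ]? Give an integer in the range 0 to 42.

4

Multiply the listed residues: 11 · 11 · 21 = 121 → 2541.
Reducing modulo 43: 2541 = 59·43 + 4, so 8^38 ≡ 4.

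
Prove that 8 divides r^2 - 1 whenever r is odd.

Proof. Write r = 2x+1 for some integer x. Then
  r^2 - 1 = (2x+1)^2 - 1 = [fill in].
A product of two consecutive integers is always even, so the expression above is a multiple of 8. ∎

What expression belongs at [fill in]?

4x(x + 1)

(2x+1)^2 - 1 = 4x^2 + 4x + 1 - 1 = 4x^2 + 4x = 4x(x+1).
Since x and x+1 are consecutive, x(x+1) is even, and 4·(even) is a multiple of 8.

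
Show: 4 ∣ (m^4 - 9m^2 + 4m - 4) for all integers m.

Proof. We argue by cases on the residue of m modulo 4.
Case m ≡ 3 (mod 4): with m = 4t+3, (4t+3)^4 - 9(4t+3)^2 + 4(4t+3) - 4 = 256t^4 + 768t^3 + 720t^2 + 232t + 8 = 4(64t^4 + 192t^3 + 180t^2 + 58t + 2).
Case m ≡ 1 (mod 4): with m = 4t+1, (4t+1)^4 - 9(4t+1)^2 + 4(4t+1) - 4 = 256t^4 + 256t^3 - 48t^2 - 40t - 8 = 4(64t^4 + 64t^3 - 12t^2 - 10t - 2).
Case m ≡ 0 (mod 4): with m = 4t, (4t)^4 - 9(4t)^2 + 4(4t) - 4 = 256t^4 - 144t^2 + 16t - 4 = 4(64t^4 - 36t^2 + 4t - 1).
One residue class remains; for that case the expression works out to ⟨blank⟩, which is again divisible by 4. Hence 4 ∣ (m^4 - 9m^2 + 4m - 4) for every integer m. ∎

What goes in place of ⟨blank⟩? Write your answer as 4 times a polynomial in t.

Only m ≡ 2 (mod 4) is unaccounted for. Put m = 4t+2:
(4t+2)^4 - 9(4t+2)^2 + 4(4t+2) - 4 expands to 256t^4 + 512t^3 + 240t^2 - 16,
and factoring out 4 leaves 4(64t^4 + 128t^3 + 60t^2 - 4).

4(64t^4 + 128t^3 + 60t^2 - 4)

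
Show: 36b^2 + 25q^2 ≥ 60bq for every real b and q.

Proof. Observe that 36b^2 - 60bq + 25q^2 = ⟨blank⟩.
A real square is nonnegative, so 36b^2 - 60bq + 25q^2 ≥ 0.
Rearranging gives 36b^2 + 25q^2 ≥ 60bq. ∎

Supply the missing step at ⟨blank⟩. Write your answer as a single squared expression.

The leading and trailing coefficients are 6^2 and 5^2, and 60 = 2·6·5, so the trinomial is (6b - 5q)^2.
Hence 36b^2 - 60bq + 25q^2 ≥ 0.

(6b - 5q)^2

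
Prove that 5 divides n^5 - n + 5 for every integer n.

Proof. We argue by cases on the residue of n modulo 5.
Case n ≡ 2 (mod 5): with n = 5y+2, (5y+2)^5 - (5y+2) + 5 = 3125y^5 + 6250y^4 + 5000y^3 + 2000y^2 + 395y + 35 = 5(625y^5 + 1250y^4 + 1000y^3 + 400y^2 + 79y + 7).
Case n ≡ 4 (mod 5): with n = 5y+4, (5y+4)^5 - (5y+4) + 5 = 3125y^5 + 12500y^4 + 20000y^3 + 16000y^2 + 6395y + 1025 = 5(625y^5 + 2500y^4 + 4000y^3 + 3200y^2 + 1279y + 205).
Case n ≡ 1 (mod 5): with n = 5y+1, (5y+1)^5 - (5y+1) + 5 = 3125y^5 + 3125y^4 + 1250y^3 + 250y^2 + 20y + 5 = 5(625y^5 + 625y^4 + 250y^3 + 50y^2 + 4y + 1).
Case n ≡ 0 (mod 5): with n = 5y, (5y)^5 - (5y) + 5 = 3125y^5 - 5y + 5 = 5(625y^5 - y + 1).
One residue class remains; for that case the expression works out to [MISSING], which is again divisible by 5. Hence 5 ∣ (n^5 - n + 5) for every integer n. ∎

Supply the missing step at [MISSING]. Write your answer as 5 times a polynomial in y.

Only n ≡ 3 (mod 5) is unaccounted for. Put n = 5y+3:
(5y+3)^5 - (5y+3) + 5 expands to 3125y^5 + 9375y^4 + 11250y^3 + 6750y^2 + 2020y + 245,
and factoring out 5 leaves 5(625y^5 + 1875y^4 + 2250y^3 + 1350y^2 + 404y + 49).

5(625y^5 + 1875y^4 + 2250y^3 + 1350y^2 + 404y + 49)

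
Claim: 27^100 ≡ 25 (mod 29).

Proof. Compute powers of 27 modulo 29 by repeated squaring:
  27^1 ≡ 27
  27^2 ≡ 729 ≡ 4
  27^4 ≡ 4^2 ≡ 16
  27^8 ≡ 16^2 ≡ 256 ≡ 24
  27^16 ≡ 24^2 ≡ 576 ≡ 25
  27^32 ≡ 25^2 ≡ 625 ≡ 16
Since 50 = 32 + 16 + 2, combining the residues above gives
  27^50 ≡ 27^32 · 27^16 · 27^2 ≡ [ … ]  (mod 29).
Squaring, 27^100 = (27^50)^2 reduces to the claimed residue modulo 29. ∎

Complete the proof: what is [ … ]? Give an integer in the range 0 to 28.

5

27^32 · 27^16 · 27^2 ≡ 16 · 25 · 4 = 1600.
1600 mod 29 = 5, so 27^50 ≡ 5 (mod 29).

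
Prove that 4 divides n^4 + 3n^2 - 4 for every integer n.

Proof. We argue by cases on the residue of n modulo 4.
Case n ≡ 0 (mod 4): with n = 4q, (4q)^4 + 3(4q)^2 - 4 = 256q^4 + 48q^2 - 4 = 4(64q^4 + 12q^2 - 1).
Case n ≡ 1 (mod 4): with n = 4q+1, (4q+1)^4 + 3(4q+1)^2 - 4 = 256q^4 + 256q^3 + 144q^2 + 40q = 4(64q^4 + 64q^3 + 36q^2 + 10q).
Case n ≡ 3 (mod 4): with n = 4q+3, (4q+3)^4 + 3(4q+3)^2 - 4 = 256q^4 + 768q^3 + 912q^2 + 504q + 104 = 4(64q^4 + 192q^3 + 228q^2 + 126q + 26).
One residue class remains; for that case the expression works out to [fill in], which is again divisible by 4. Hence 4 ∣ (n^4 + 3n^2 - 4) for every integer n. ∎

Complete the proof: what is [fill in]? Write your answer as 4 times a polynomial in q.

The residues treated are {0, 1, 3}, so the missing case is n ≡ 2 (mod 4); write n = 4q+2.
Then (4q+2)^4 + 3(4q+2)^2 - 4 = 256q^4 + 512q^3 + 432q^2 + 176q + 24 = 4(64q^4 + 128q^3 + 108q^2 + 44q + 6).

4(64q^4 + 128q^3 + 108q^2 + 44q + 6)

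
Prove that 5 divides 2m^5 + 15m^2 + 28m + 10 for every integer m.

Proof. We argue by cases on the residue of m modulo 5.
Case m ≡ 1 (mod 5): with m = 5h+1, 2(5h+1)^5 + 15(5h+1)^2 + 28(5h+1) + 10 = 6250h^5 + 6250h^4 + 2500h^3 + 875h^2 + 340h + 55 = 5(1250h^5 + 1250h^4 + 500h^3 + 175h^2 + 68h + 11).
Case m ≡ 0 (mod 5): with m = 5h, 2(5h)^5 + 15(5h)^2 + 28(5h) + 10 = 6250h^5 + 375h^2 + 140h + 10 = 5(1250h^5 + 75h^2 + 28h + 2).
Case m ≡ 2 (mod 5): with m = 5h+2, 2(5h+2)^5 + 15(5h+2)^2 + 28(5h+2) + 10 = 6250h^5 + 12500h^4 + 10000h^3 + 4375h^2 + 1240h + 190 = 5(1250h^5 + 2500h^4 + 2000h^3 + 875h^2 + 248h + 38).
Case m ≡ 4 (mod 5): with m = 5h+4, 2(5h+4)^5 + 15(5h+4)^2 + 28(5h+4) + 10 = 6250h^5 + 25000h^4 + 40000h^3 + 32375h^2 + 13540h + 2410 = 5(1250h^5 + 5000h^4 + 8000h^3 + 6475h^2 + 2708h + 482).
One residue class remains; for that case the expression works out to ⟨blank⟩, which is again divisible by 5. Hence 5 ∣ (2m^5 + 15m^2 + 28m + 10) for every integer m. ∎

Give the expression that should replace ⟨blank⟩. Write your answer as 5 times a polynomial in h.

Only m ≡ 3 (mod 5) is unaccounted for. Put m = 5h+3:
2(5h+3)^5 + 15(5h+3)^2 + 28(5h+3) + 10 expands to 6250h^5 + 18750h^4 + 22500h^3 + 13875h^2 + 4640h + 715,
and factoring out 5 leaves 5(1250h^5 + 3750h^4 + 4500h^3 + 2775h^2 + 928h + 143).

5(1250h^5 + 3750h^4 + 4500h^3 + 2775h^2 + 928h + 143)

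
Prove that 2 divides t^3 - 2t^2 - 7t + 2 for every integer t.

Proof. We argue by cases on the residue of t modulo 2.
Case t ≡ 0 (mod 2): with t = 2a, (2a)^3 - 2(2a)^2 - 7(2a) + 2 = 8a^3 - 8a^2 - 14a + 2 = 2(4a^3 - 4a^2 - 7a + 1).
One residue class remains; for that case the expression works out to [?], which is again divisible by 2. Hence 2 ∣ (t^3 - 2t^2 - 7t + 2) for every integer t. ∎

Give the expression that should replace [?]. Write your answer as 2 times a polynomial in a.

Only t ≡ 1 (mod 2) is unaccounted for. Put t = 2a+1:
(2a+1)^3 - 2(2a+1)^2 - 7(2a+1) + 2 expands to 8a^3 + 4a^2 - 16a - 6,
and factoring out 2 leaves 2(4a^3 + 2a^2 - 8a - 3).

2(4a^3 + 2a^2 - 8a - 3)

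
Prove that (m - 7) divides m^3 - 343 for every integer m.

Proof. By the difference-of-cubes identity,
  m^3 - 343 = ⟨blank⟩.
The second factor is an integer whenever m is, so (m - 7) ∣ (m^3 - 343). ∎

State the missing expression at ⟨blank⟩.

a^3 - b^3 = (a - b)(a^2 + ab + b^2). With a = m, b = 7:
m^3 - 343 = (m - 7)(m^2 + 7m + 49).

(m - 7)(m^2 + 7m + 49)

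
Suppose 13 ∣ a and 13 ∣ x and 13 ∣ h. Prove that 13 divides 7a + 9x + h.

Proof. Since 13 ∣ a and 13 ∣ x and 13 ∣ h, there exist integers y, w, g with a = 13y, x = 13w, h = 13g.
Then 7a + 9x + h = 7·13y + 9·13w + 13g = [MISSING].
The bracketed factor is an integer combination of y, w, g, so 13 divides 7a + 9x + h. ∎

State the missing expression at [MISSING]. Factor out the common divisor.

Each term has a factor of 13: 7·13y + 9·13w + 13g = 13·(g + 9w + 7y).
Since g + 9w + 7y is an integer, 13 ∣ (7a + 9x + h).

13(g + 9w + 7y)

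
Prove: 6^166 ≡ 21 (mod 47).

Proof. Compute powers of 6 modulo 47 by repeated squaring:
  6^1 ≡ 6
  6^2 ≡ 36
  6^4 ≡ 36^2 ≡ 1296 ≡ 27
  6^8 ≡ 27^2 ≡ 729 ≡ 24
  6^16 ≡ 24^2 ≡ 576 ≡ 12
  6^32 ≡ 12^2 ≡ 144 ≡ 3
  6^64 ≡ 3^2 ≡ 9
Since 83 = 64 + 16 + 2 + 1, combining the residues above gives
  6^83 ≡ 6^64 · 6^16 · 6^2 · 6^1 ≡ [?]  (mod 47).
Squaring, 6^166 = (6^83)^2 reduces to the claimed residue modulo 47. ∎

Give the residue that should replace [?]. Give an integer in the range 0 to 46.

6^64 · 6^16 · 6^2 · 6^1 ≡ 9 · 12 · 36 · 6 = 23328.
23328 mod 47 = 16, so 6^83 ≡ 16 (mod 47).

16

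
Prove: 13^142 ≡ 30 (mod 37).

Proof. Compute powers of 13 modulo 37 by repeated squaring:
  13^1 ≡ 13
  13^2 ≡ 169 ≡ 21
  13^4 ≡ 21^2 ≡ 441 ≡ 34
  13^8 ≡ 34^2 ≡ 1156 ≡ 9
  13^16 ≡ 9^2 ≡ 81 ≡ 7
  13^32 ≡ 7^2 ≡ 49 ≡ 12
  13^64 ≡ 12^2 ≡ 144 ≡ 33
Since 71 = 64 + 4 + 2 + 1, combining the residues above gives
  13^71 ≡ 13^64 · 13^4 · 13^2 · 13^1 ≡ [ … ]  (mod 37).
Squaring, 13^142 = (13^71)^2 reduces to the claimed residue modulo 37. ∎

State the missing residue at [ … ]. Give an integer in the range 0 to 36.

20

Multiply the listed residues: 33 · 34 · 21 · 13 = 1122 → 23562 → 306306.
Reducing modulo 37: 306306 = 8278·37 + 20, so 13^71 ≡ 20.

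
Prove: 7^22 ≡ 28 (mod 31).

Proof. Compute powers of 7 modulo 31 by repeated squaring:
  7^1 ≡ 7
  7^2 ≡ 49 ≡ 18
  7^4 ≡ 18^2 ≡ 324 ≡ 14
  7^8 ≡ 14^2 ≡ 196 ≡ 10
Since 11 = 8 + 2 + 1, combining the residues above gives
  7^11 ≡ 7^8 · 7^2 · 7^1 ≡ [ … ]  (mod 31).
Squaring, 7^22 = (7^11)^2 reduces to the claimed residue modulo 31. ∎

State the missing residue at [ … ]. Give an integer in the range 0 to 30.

20

7^8 · 7^2 · 7^1 ≡ 10 · 18 · 7 = 1260.
1260 mod 31 = 20, so 7^11 ≡ 20 (mod 31).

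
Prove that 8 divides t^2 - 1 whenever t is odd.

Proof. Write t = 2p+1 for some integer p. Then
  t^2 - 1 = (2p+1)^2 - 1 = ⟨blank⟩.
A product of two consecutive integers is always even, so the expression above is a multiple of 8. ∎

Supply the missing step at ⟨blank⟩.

4p(p + 1)

(2p+1)^2 - 1 = 4p^2 + 4p + 1 - 1 = 4p^2 + 4p = 4p(p+1).
Since p and p+1 are consecutive, p(p+1) is even, and 4·(even) is a multiple of 8.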